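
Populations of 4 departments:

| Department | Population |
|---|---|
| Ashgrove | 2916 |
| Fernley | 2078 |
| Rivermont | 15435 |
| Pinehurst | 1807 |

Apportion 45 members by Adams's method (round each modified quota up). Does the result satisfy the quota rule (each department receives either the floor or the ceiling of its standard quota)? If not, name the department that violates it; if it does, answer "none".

Rivermont

Standard quotas: Ashgrove 5.901, Fernley 4.205, Rivermont 31.237, Pinehurst 3.657.
Adams allocation: Ashgrove 6, Fernley 5, Rivermont 30, Pinehurst 4.
Rivermont has quota 31.237 (lower 31, upper 32) but receives 30 — outside the quota interval.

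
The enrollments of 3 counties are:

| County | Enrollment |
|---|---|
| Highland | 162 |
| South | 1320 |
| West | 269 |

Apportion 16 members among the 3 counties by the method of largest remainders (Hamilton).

Highland=2, South=12, West=2

The standard divisor is 1751/16 ≈ 109.438.
Standard quotas: Highland 1.480, South 12.062, West 2.458.
Lower quotas: Highland 1, South 12, West 2 (sum 15, leaving 1 seat).
Remainders in descending order: Highland 0.480, West 0.458, South 0.062.
The surplus seat goes to Highland.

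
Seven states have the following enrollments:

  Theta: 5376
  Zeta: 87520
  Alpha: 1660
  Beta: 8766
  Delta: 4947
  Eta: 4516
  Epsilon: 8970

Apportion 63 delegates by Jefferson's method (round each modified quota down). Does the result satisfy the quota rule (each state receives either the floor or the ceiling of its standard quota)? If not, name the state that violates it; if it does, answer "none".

Standard quotas: Theta 2.782, Zeta 45.286, Alpha 0.859, Beta 4.536, Delta 2.560, Eta 2.337, Epsilon 4.641.
Jefferson allocation: Theta 2, Zeta 48, Alpha 0, Beta 4, Delta 2, Eta 2, Epsilon 5.
Zeta has quota 45.286 (lower 45, upper 46) but receives 48 — outside the quota interval.

Zeta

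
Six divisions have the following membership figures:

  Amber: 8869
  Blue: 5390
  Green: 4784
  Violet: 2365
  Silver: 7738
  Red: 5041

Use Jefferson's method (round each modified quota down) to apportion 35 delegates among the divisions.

Amber 9; Blue 6; Green 5; Violet 2; Silver 8; Red 5

Standard divisor 34187/35 ≈ 976.771; standard quotas: Amber 9.080, Blue 5.518, Green 4.898, Violet 2.421, Silver 7.922, Red 5.161.
Rounding down gives 9, 5, 4, 2, 7, 5 = 32 seats, so the divisor must be adjusted.
With modified divisor 890: modified quotas Amber 9.965, Blue 6.056, Green 5.375, Violet 2.657, Silver 8.694, Red 5.664.
Rounding down: Amber 9, Blue 6, Green 5, Violet 2, Silver 8, Red 5 (total 35).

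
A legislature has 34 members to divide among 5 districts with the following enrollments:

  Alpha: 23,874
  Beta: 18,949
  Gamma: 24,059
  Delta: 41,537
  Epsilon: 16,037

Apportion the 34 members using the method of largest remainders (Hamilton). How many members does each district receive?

Total 124456; standard divisor 124456/34 ≈ 3660.471.
Standard quotas: Alpha 6.5221, Beta 5.1767, Gamma 6.5727, Delta 11.3474, Epsilon 4.3811.
Lower quotas: Alpha 6, Beta 5, Gamma 6, Delta 11, Epsilon 4 (sum 32, leaving 2 seats).
Remainders in descending order: Gamma 0.5727, Alpha 0.5221, Epsilon 0.3811, Delta 0.3474, Beta 0.1767.
The surplus seats go to Gamma, Alpha.

Alpha 7, Beta 5, Gamma 7, Delta 11, Epsilon 4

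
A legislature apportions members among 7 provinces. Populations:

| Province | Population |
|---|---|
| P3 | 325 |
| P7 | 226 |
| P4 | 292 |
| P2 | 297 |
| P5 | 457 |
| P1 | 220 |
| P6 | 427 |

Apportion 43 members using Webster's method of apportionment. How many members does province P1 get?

Standard divisor 2244/43 ≈ 52.186; standard quotas: P3 6.228, P7 4.331, P4 5.595, P2 5.691, P5 8.757, P1 4.216, P6 8.182.
Rounding to the nearest integer gives P3 6, P7 4, P4 6, P2 6, P5 9, P1 4, P6 8 — total 43, matching the house size, so no adjustment is needed.
P1 receives 4.

4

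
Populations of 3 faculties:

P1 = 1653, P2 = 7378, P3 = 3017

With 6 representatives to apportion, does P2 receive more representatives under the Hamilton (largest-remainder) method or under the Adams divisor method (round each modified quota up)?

Hamilton: P1 1, P2 4, P3 1.
Adams: P1 1, P2 3, P3 2.
P2 gets 4 under Hamilton and 3 under Adams.

Hamilton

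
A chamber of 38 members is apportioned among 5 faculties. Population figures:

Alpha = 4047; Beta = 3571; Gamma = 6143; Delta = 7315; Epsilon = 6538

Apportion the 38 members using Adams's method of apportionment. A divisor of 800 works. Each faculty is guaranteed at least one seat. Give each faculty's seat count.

With modified divisor 800: modified quotas Alpha 5.059, Beta 4.464, Gamma 7.679, Delta 9.144, Epsilon 8.172.
Rounding up: Alpha 6, Beta 5, Gamma 8, Delta 10, Epsilon 9 (total 38).

Alpha: 6, Beta: 5, Gamma: 8, Delta: 10, Epsilon: 9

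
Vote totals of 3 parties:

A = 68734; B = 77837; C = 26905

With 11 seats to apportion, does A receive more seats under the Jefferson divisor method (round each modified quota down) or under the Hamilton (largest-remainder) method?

Jefferson: A 5, B 5, C 1.
Hamilton: A 4, B 5, C 2.
A gets 5 under Jefferson and 4 under Hamilton.

Jefferson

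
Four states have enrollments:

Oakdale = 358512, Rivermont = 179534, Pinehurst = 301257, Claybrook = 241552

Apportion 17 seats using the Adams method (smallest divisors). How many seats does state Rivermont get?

Standard divisor 1080855/17 ≈ 63579.706; standard quotas: Oakdale 5.639, Rivermont 2.824, Pinehurst 4.738, Claybrook 3.799.
Rounding up gives 6, 3, 5, 4 = 18 seats, so the divisor must be adjusted.
With modified divisor 73500: modified quotas Oakdale 4.878, Rivermont 2.443, Pinehurst 4.099, Claybrook 3.286.
Rounding up: Oakdale 5, Rivermont 3, Pinehurst 5, Claybrook 4 (total 17).
Rivermont receives 3.

3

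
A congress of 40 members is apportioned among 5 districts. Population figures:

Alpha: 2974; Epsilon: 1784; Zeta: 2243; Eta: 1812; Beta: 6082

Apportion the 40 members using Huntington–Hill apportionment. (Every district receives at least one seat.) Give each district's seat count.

Alpha 8, Epsilon 5, Zeta 6, Eta 5, Beta 16

With divisor 381: modified quotas Alpha 7.806, Epsilon 4.682, Zeta 5.887, Eta 4.756, Beta 15.963.
Geometric-mean thresholds: Alpha √(7·8)=7.483, Epsilon √(4·5)=4.472, Zeta √(5·6)=5.477, Eta √(4·5)=4.472, Beta √(15·16)=15.492.
Each quota rounded against its threshold gives Alpha 8, Epsilon 5, Zeta 6, Eta 5, Beta 16 (total 40).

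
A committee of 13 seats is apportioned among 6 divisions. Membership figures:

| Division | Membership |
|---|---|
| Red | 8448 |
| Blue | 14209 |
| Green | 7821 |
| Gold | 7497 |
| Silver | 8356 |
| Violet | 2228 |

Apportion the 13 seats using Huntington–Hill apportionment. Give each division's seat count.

With divisor 3775: modified quotas Red 2.238, Blue 3.764, Green 2.072, Gold 1.986, Silver 2.214, Violet 0.590.
Geometric-mean thresholds: Red √(2·3)=2.449, Blue √(3·4)=3.464, Green √(2·3)=2.449, Gold √(1·2)=1.414, Silver √(2·3)=2.449, Violet (min 1).
Each quota rounded against its threshold gives Red 2, Blue 4, Green 2, Gold 2, Silver 2, Violet 1 (total 13).

Red 2; Blue 4; Green 2; Gold 2; Silver 2; Violet 1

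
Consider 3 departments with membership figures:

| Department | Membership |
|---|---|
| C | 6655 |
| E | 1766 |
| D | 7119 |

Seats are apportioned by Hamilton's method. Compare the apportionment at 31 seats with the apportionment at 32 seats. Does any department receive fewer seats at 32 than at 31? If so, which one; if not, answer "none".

At 31 seats: C 13, E 4, D 14.
At 32 seats: C 14, E 3, D 15.
E drops from 4 to 3.

E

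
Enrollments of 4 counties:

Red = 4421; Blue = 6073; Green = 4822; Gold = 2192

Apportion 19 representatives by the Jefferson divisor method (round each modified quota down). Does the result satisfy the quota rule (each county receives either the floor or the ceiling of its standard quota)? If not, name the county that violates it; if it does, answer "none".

Standard quotas: Red 4.798, Blue 6.591, Green 5.233, Gold 2.379.
Jefferson allocation: Red 5, Blue 7, Green 5, Gold 2.
Every allocation lies between the lower and upper quota.

none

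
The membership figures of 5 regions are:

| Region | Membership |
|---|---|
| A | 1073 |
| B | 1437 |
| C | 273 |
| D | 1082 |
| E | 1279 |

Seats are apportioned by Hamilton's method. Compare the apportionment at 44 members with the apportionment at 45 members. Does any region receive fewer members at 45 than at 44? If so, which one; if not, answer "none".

At 44 seats: A 9, B 12, C 3, D 9, E 11.
At 45 seats: A 9, B 13, C 2, D 10, E 11.
C drops from 3 to 2.

C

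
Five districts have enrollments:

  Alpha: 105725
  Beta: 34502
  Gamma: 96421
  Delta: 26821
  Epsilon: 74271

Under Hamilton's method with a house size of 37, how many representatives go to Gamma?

10

Standard divisor: 337740 ÷ 37 ≈ 9128.108.
Standard quotas: Alpha 11.5824, Beta 3.7798, Gamma 10.5631, Delta 2.9383, Epsilon 8.1365.
Lower quotas: Alpha 11, Beta 3, Gamma 10, Delta 2, Epsilon 8 (sum 34, leaving 3 seats).
Remainders in descending order: Delta 0.9383, Beta 0.7798, Alpha 0.5824, Gamma 0.5631, Epsilon 0.1365.
The surplus seats go to Delta, Beta, Alpha.
Gamma receives 10.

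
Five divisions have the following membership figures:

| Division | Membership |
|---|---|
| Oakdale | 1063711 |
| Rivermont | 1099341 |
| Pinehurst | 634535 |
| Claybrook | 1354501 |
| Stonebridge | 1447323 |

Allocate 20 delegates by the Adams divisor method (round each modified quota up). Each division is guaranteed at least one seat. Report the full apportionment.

Standard divisor 5599411/20 ≈ 279970.55; standard quotas: Oakdale 3.799, Rivermont 3.927, Pinehurst 2.266, Claybrook 4.838, Stonebridge 5.170.
Rounding up gives 4, 4, 3, 5, 6 = 22 seats, so the divisor must be adjusted.
With modified divisor 327900: modified quotas Oakdale 3.244, Rivermont 3.353, Pinehurst 1.935, Claybrook 4.131, Stonebridge 4.414.
Rounding up: Oakdale 4, Rivermont 4, Pinehurst 2, Claybrook 5, Stonebridge 5 (total 20).

Oakdale 4, Rivermont 4, Pinehurst 2, Claybrook 5, Stonebridge 5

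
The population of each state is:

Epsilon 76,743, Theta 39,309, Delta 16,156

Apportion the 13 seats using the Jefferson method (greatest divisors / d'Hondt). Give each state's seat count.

Standard divisor 132208/13 ≈ 10169.846; standard quotas: Epsilon 7.546, Theta 3.865, Delta 1.589.
Rounding down gives 7, 3, 1 = 11 seats, so the divisor must be adjusted.
With modified divisor 9100: modified quotas Epsilon 8.433, Theta 4.320, Delta 1.775.
Rounding down: Epsilon 8, Theta 4, Delta 1 (total 13).

Epsilon 8; Theta 4; Delta 1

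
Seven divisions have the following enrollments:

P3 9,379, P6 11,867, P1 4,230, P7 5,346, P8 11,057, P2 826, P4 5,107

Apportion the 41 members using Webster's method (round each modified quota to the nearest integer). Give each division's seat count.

Standard divisor 47812/41 ≈ 1166.146; standard quotas: P3 8.043, P6 10.176, P1 3.627, P7 4.584, P8 9.482, P2 0.708, P4 4.379.
Rounding to the nearest integer gives P3 8, P6 10, P1 4, P7 5, P8 9, P2 1, P4 4 — total 41, matching the house size, so no adjustment is needed.

P3=8, P6=10, P1=4, P7=5, P8=9, P2=1, P4=4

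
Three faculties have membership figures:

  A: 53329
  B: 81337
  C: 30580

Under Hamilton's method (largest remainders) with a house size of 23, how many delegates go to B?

The standard divisor is 165246/23 ≈ 7184.609.
Standard quotas: A 7.4227, B 11.3210, C 4.2563.
Lower quotas: A 7, B 11, C 4 (sum 22, leaving 1 seat).
Remainders in descending order: A 0.4227, B 0.3210, C 0.2563.
Largest remainder: A receives the extra seat.
B receives 11.

11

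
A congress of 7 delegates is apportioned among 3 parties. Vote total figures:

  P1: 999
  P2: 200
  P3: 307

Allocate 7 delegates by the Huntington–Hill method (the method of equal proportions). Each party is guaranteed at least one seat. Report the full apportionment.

With divisor 220: modified quotas P1 4.541, P2 0.909, P3 1.395.
Geometric-mean thresholds: P1 √(4·5)=4.472, P2 (min 1), P3 √(1·2)=1.414.
Each quota rounded against its threshold gives P1 5, P2 1, P3 1 (total 7).

P1 5; P2 1; P3 1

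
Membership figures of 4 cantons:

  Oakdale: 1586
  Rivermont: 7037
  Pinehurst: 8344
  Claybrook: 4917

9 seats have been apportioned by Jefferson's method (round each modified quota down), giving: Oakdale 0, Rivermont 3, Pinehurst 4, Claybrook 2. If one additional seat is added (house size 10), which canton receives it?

Rivermont

Priority for the next seat is population ÷ (current seats + 1).
Priorities: Oakdale 1586.000, Rivermont 1759.250, Pinehurst 1668.800, Claybrook 1639.000.
Highest priority: Rivermont.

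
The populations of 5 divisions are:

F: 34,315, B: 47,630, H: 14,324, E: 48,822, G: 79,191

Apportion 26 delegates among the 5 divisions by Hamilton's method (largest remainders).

The standard divisor is 224282/26 ≈ 8626.231.
Standard quotas: F 3.9780, B 5.5215, H 1.6605, E 5.6597, G 9.1803.
Lower quotas: F 3, B 5, H 1, E 5, G 9 (sum 23, leaving 3 seats).
Remainders in descending order: F 0.9780, H 0.6605, E 0.6597, B 0.5215, G 0.1803.
Largest remainders: F, H, E receive the extra seats.

F 4, B 5, H 2, E 6, G 9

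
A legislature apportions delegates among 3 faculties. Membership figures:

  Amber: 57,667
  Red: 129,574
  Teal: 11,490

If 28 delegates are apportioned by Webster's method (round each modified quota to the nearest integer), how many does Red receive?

Standard divisor 198731/28 ≈ 7097.536; standard quotas: Amber 8.125, Red 18.256, Teal 1.619.
Rounding to the nearest integer gives Amber 8, Red 18, Teal 2 — total 28, matching the house size, so no adjustment is needed.
Red receives 18.

18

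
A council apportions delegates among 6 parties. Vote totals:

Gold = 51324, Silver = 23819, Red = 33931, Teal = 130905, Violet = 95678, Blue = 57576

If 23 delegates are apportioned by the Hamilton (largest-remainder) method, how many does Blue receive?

3

The standard divisor is 393233/23 ≈ 17097.087.
Standard quotas: Gold 3.0019, Silver 1.3932, Red 1.9846, Teal 7.6566, Violet 5.5962, Blue 3.3676.
Lower quotas: Gold 3, Silver 1, Red 1, Teal 7, Violet 5, Blue 3 (sum 20, leaving 3 seats).
Remainders in descending order: Red 0.9846, Teal 0.6566, Violet 0.5962, Silver 0.3932, Blue 0.3676, Gold 0.0019.
Largest remainders: Red, Teal, Violet receive the extra seats.
Blue receives 3.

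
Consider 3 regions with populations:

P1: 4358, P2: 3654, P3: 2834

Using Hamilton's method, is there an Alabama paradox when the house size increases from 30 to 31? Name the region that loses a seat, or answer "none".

At 30 seats: P1 12, P2 10, P3 8.
At 31 seats: P1 13, P2 10, P3 8.
No region's allocation decreased.

none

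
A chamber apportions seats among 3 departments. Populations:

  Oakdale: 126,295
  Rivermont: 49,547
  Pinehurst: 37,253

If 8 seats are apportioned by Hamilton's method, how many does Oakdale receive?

5

The standard divisor is 213095/8 ≈ 26636.875.
Standard quotas: Oakdale 4.7414, Rivermont 1.8601, Pinehurst 1.3985.
Lower quotas: Oakdale 4, Rivermont 1, Pinehurst 1 (sum 6, leaving 2 seats).
Remainders in descending order: Rivermont 0.8601, Oakdale 0.7414, Pinehurst 0.3985.
Largest remainders: Rivermont, Oakdale receive the extra seats.
Oakdale receives 5.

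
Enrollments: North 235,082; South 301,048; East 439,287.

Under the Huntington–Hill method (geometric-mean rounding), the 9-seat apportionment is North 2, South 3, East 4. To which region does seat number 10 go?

Priority for the next seat is population ÷ (√(s·(s+1))).
Priorities: North 95971.825, South 86905.072, East 98227.559.
Highest priority: East.

East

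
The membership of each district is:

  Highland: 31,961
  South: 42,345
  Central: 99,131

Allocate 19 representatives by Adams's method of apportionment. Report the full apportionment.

Standard divisor 173437/19 ≈ 9128.263; standard quotas: Highland 3.501, South 4.639, Central 10.860.
Rounding up gives 4, 5, 11 = 20 seats, so the divisor must be adjusted.
With modified divisor 10200: modified quotas Highland 3.133, South 4.151, Central 9.719.
Rounding up: Highland 4, South 5, Central 10 (total 19).

Highland=4, South=5, Central=10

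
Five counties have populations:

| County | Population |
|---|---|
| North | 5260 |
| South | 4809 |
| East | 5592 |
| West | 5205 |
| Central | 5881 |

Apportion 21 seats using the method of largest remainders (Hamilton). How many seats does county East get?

4

Standard divisor: 26747 ÷ 21 ≈ 1273.667.
Standard quotas: North 4.1298, South 3.7757, East 4.3905, West 4.0866, Central 4.6174.
Lower quotas: North 4, South 3, East 4, West 4, Central 4 (sum 19, leaving 2 seats).
Remainders in descending order: South 0.7757, Central 0.6174, East 0.3905, North 0.1298, West 0.0866.
Largest remainders: South, Central receive the extra seats.
East receives 4.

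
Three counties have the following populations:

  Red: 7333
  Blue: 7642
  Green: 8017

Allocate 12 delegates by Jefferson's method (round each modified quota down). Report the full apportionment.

Red: 4, Blue: 4, Green: 4

Standard divisor 22992/12 ≈ 1916; standard quotas: Red 3.827, Blue 3.989, Green 4.184.
Rounding down gives 3, 3, 4 = 10 seats, so the divisor must be adjusted.
With modified divisor 1700: modified quotas Red 4.314, Blue 4.495, Green 4.716.
Rounding down: Red 4, Blue 4, Green 4 (total 12).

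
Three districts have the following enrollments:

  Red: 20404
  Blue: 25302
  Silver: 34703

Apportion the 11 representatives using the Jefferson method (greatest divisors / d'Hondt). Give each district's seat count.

Red 3; Blue 3; Silver 5

Standard divisor 80409/11 ≈ 7309.909; standard quotas: Red 2.791, Blue 3.461, Silver 4.747.
Rounding down gives 2, 3, 4 = 9 seats, so the divisor must be adjusted.
With modified divisor 6600: modified quotas Red 3.092, Blue 3.834, Silver 5.258.
Rounding down: Red 3, Blue 3, Silver 5 (total 11).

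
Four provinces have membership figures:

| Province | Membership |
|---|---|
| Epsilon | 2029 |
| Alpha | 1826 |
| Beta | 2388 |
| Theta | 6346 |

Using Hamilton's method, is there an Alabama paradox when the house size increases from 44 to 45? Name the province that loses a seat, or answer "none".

Alpha

At 44 seats: Epsilon 7, Alpha 7, Beta 8, Theta 22.
At 45 seats: Epsilon 7, Alpha 6, Beta 9, Theta 23.
Alpha drops from 7 to 6.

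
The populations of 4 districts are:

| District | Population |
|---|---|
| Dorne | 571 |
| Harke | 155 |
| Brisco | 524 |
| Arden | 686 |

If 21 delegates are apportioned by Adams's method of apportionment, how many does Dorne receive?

6

Standard divisor 1936/21 ≈ 92.19; standard quotas: Dorne 6.194, Harke 1.681, Brisco 5.684, Arden 7.441.
Rounding up gives 7, 2, 6, 8 = 23 seats, so the divisor must be adjusted.
With modified divisor 100: modified quotas Dorne 5.710, Harke 1.550, Brisco 5.240, Arden 6.860.
Rounding up: Dorne 6, Harke 2, Brisco 6, Arden 7 (total 21).
Dorne receives 6.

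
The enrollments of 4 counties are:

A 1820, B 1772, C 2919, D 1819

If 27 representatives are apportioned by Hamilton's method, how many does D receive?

Standard divisor: 8330 ÷ 27 ≈ 308.519.
Standard quotas: A 5.899, B 5.744, C 9.461, D 5.896.
Lower quotas: A 5, B 5, C 9, D 5 (sum 24, leaving 3 seats).
Remainders in descending order: A 0.899, D 0.896, B 0.744, C 0.461.
The surplus seats go to A, D, B.
D receives 6.

6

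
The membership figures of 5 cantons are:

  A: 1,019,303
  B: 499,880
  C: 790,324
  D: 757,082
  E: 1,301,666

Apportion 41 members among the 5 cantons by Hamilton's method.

A 10, B 5, C 7, D 7, E 12

Standard divisor: 4368255 ÷ 41 ≈ 106542.805.
Standard quotas: A 9.5671, B 4.6918, C 7.4179, D 7.1059, E 12.2173.
Lower quotas: A 9, B 4, C 7, D 7, E 12 (sum 39, leaving 2 seats).
Remainders in descending order: B 0.6918, A 0.5671, C 0.4179, E 0.2173, D 0.1059.
Largest remainders: B, A receive the extra seats.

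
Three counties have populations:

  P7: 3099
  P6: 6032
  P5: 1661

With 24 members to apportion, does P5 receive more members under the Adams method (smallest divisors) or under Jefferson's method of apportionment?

Adams: P7 7, P6 13, P5 4.
Jefferson: P7 7, P6 14, P5 3.
P5 gets 4 under Adams and 3 under Jefferson.

Adams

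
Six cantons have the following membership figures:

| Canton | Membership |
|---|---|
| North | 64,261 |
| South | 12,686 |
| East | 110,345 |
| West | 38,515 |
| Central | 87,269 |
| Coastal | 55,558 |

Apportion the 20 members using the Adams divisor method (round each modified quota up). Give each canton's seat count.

North: 3; South: 1; East: 6; West: 2; Central: 5; Coastal: 3

Standard divisor 368634/20 ≈ 18431.7; standard quotas: North 3.486, South 0.688, East 5.987, West 2.090, Central 4.735, Coastal 3.014.
Rounding up gives 4, 1, 6, 3, 5, 4 = 23 seats, so the divisor must be adjusted.
With modified divisor 21600: modified quotas North 2.975, South 0.587, East 5.109, West 1.783, Central 4.040, Coastal 2.572.
Rounding up: North 3, South 1, East 6, West 2, Central 5, Coastal 3 (total 20).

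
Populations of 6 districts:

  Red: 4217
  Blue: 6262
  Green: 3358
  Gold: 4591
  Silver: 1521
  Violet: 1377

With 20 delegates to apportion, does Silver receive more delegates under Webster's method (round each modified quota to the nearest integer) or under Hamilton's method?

Webster: Red 4, Blue 6, Green 3, Gold 5, Silver 1, Violet 1.
Hamilton: Red 4, Blue 6, Green 3, Gold 4, Silver 2, Violet 1.
Silver gets 1 under Webster and 2 under Hamilton.

Hamilton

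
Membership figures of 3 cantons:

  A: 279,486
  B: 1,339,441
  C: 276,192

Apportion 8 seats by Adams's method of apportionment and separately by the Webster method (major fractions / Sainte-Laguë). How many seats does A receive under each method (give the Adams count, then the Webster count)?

Adams: A 2, B 5, C 1.
Webster: A 1, B 6, C 1.
A gets 2 under Adams and 1 under Webster.

2 and 1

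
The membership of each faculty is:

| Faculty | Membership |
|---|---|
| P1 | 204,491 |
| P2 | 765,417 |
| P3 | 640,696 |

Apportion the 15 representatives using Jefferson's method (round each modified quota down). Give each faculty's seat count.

Standard divisor 1610604/15 ≈ 107373.6; standard quotas: P1 1.904, P2 7.129, P3 5.967.
Rounding down gives 1, 7, 5 = 13 seats, so the divisor must be adjusted.
With modified divisor 99000: modified quotas P1 2.066, P2 7.731, P3 6.472.
Rounding down: P1 2, P2 7, P3 6 (total 15).

P1=2, P2=7, P3=6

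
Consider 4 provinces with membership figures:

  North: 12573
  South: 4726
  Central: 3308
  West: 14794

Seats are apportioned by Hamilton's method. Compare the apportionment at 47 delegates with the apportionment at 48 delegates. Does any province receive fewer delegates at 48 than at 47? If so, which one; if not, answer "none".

At 47 seats: North 17, South 6, Central 4, West 20.
At 48 seats: North 17, South 6, Central 5, West 20.
No province's allocation decreased.

none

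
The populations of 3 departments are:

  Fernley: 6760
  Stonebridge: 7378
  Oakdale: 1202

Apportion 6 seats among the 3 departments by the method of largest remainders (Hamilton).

Fernley 3, Stonebridge 3, Oakdale 0

The standard divisor is 15340/6 ≈ 2556.667.
Standard quotas: Fernley 2.6441, Stonebridge 2.8858, Oakdale 0.4701.
Lower quotas: Fernley 2, Stonebridge 2, Oakdale 0 (sum 4, leaving 2 seats).
Remainders in descending order: Stonebridge 0.8858, Fernley 0.6441, Oakdale 0.4701.
The surplus seats go to Stonebridge, Fernley.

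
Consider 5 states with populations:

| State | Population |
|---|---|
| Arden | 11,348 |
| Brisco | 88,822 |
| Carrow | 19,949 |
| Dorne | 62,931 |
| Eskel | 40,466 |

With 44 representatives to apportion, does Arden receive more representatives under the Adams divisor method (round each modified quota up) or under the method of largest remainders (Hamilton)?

Adams

Adams: Arden 3, Brisco 17, Carrow 4, Dorne 12, Eskel 8.
Hamilton: Arden 2, Brisco 18, Carrow 4, Dorne 12, Eskel 8.
Arden gets 3 under Adams and 2 under Hamilton.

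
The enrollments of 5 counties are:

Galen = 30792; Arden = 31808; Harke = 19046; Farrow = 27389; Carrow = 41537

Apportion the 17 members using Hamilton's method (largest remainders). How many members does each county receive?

The standard divisor is 150572/17 ≈ 8857.176.
Standard quotas: Galen 3.4765, Arden 3.5912, Harke 2.1503, Farrow 3.0923, Carrow 4.6896.
Lower quotas: Galen 3, Arden 3, Harke 2, Farrow 3, Carrow 4 (sum 15, leaving 2 seats).
Remainders in descending order: Carrow 0.6896, Arden 0.5912, Galen 0.4765, Harke 0.1503, Farrow 0.0923.
Largest remainders: Carrow, Arden receive the extra seats.

Galen=3, Arden=4, Harke=2, Farrow=3, Carrow=5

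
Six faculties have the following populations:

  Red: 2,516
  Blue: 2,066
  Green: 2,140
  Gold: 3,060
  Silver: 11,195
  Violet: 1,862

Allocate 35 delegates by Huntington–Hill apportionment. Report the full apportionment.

Red: 4, Blue: 3, Green: 3, Gold: 5, Silver: 17, Violet: 3

With divisor 659: modified quotas Red 3.818, Blue 3.135, Green 3.247, Gold 4.643, Silver 16.988, Violet 2.825.
Geometric-mean thresholds: Red √(3·4)=3.464, Blue √(3·4)=3.464, Green √(3·4)=3.464, Gold √(4·5)=4.472, Silver √(16·17)=16.492, Violet √(2·3)=2.449.
Each quota rounded against its threshold gives Red 4, Blue 3, Green 3, Gold 5, Silver 17, Violet 3 (total 35).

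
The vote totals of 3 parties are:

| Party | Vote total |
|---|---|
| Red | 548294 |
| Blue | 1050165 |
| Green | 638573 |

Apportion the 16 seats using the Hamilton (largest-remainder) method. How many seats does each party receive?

Red=4, Blue=7, Green=5

The standard divisor is 2237032/16 ≈ 139814.5.
Standard quotas: Red 3.9216, Blue 7.5111, Green 4.5673.
Lower quotas: Red 3, Blue 7, Green 4 (sum 14, leaving 2 seats).
Remainders in descending order: Red 0.9216, Green 0.5673, Blue 0.5111.
Largest remainders: Red, Green receive the extra seats.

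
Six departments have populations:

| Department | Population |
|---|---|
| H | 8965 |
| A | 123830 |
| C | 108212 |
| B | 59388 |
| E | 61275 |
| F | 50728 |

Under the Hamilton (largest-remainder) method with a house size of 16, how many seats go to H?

Total 412398; standard divisor 412398/16 ≈ 25774.875.
Standard quotas: H 0.3478, A 4.8043, C 4.1984, B 2.3041, E 2.3773, F 1.9681.
Lower quotas: H 0, A 4, C 4, B 2, E 2, F 1 (sum 13, leaving 3 seats).
Remainders in descending order: F 0.9681, A 0.8043, E 0.3773, H 0.3478, B 0.3041, C 0.1984.
Largest remainders: F, A, E receive the extra seats.
H receives 0.

0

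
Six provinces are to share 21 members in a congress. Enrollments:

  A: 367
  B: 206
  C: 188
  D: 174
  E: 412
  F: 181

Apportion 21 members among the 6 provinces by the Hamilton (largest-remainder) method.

Standard divisor: 1528 ÷ 21 ≈ 72.762.
Standard quotas: A 5.044, B 2.831, C 2.584, D 2.391, E 5.662, F 2.488.
Lower quotas: A 5, B 2, C 2, D 2, E 5, F 2 (sum 18, leaving 3 seats).
Remainders in descending order: B 0.831, E 0.662, C 0.584, F 0.488, D 0.391, A 0.044.
The surplus seats go to B, E, C.

A: 5; B: 3; C: 3; D: 2; E: 6; F: 2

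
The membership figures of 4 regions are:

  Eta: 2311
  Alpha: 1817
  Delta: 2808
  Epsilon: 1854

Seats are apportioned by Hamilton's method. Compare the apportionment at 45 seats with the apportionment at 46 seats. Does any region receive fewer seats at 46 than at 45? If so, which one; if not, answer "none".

At 45 seats: Eta 12, Alpha 9, Delta 14, Epsilon 10.
At 46 seats: Eta 12, Alpha 9, Delta 15, Epsilon 10.
No region's allocation decreased.

none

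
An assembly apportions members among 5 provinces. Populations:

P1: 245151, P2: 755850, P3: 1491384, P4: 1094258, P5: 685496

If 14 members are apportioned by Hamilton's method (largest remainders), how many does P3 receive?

Total 4272139; standard divisor 4272139/14 ≈ 305152.786.
Standard quotas: P1 0.8034, P2 2.4770, P3 4.8873, P4 3.5859, P5 2.2464.
Lower quotas: P1 0, P2 2, P3 4, P4 3, P5 2 (sum 11, leaving 3 seats).
Remainders in descending order: P3 0.8873, P1 0.8034, P4 0.5859, P2 0.4770, P5 0.2464.
The surplus seats go to P3, P1, P4.
P3 receives 5.

5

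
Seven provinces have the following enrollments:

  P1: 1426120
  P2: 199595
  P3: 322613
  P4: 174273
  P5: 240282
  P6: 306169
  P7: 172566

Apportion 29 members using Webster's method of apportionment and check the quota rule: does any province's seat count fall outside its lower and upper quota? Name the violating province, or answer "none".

Standard quotas: P1 14.554, P2 2.037, P3 3.292, P4 1.779, P5 2.452, P6 3.125, P7 1.761.
Webster allocation: P1 15, P2 2, P3 3, P4 2, P5 2, P6 3, P7 2.
Every allocation lies between the lower and upper quota.

none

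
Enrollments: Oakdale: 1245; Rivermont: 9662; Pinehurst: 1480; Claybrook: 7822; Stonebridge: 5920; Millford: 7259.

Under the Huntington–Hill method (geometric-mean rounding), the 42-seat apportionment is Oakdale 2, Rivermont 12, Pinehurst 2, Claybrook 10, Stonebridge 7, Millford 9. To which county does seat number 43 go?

Stonebridge

Priority for the next seat is population ÷ (√(s·(s+1))).
Priorities: Oakdale 508.269, Rivermont 773.579, Pinehurst 604.207, Claybrook 745.798, Stonebridge 791.093, Millford 765.166.
Highest priority: Stonebridge.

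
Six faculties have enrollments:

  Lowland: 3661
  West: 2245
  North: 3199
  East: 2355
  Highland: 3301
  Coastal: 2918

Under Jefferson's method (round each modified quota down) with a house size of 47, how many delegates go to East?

Standard divisor 17679/47 ≈ 376.149; standard quotas: Lowland 9.733, West 5.968, North 8.505, East 6.261, Highland 8.776, Coastal 7.758.
Rounding down gives 9, 5, 8, 6, 8, 7 = 43 seats, so the divisor must be adjusted.
With modified divisor 360: modified quotas Lowland 10.169, West 6.236, North 8.886, East 6.542, Highland 9.169, Coastal 8.106.
Rounding down: Lowland 10, West 6, North 8, East 6, Highland 9, Coastal 8 (total 47).
East receives 6.

6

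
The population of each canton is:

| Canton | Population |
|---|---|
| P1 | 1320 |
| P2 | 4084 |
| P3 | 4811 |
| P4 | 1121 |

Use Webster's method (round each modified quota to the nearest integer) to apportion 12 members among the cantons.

P1 1, P2 5, P3 5, P4 1

Standard divisor 11336/12 ≈ 944.667; standard quotas: P1 1.397, P2 4.323, P3 5.093, P4 1.187.
Rounding to the nearest integer gives 1, 4, 5, 1 = 11 seats, so the divisor must be adjusted.
With modified divisor 900: modified quotas P1 1.467, P2 4.538, P3 5.346, P4 1.246.
Rounding to the nearest integer: P1 1, P2 5, P3 5, P4 1 (total 12).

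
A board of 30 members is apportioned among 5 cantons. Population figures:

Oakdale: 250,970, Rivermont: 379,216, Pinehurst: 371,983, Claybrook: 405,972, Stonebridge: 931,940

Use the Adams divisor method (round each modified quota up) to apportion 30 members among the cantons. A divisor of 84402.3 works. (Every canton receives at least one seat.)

Oakdale 3, Rivermont 5, Pinehurst 5, Claybrook 5, Stonebridge 12

With modified divisor 84402.3: modified quotas Oakdale 2.973, Rivermont 4.493, Pinehurst 4.407, Claybrook 4.810, Stonebridge 11.042.
Rounding up: Oakdale 3, Rivermont 5, Pinehurst 5, Claybrook 5, Stonebridge 12 (total 30).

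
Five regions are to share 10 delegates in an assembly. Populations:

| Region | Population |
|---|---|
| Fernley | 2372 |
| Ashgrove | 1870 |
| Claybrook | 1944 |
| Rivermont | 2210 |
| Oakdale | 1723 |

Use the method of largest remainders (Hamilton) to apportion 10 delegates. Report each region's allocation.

Fernley: 2, Ashgrove: 2, Claybrook: 2, Rivermont: 2, Oakdale: 2

Standard divisor: 10119 ÷ 10 ≈ 1011.9.
Standard quotas: Fernley 2.344, Ashgrove 1.848, Claybrook 1.921, Rivermont 2.184, Oakdale 1.703.
Lower quotas: Fernley 2, Ashgrove 1, Claybrook 1, Rivermont 2, Oakdale 1 (sum 7, leaving 3 seats).
Remainders in descending order: Claybrook 0.921, Ashgrove 0.848, Oakdale 0.703, Fernley 0.344, Rivermont 0.184.
Largest remainders: Claybrook, Ashgrove, Oakdale receive the extra seats.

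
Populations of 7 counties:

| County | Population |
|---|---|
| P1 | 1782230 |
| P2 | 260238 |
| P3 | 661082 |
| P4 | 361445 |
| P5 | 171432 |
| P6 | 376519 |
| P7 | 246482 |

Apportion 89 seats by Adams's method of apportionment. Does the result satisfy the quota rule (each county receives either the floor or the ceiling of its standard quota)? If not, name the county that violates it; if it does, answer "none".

Standard quotas: P1 41.099, P2 6.001, P3 15.245, P4 8.335, P5 3.953, P6 8.683, P7 5.684.
Adams allocation: P1 40, P2 6, P3 15, P4 9, P5 4, P6 9, P7 6.
P1 has quota 41.099 (lower 41, upper 42) but receives 40 — outside the quota interval.

P1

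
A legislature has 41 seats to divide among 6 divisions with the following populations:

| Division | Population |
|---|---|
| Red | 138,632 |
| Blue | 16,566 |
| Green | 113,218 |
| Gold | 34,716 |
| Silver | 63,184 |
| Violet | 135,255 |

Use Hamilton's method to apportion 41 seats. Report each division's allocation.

Total 501571; standard divisor 501571/41 ≈ 12233.439.
Standard quotas: Red 11.3322, Blue 1.3542, Green 9.2548, Gold 2.8378, Silver 5.1649, Violet 11.0562.
Lower quotas: Red 11, Blue 1, Green 9, Gold 2, Silver 5, Violet 11 (sum 39, leaving 2 seats).
Remainders in descending order: Gold 0.8378, Blue 0.3542, Red 0.3322, Green 0.2548, Silver 0.1649, Violet 0.0562.
Largest remainders: Gold, Blue receive the extra seats.

Red=11, Blue=2, Green=9, Gold=3, Silver=5, Violet=11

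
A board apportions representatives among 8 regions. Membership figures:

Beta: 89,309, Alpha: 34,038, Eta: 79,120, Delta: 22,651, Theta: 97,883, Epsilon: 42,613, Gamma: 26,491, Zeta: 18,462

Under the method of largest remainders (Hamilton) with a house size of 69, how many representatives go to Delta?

The standard divisor is 410567/69 ≈ 5950.246.
Standard quotas: Beta 15.0093, Alpha 5.7204, Eta 13.2969, Delta 3.8067, Theta 16.4502, Epsilon 7.1616, Gamma 4.4521, Zeta 3.1027.
Lower quotas: Beta 15, Alpha 5, Eta 13, Delta 3, Theta 16, Epsilon 7, Gamma 4, Zeta 3 (sum 66, leaving 3 seats).
Remainders in descending order: Delta 0.8067, Alpha 0.7204, Gamma 0.4521, Theta 0.4502, Eta 0.2969, Epsilon 0.1616, Zeta 0.1027, Beta 0.0093.
Largest remainders: Delta, Alpha, Gamma receive the extra seats.
Delta receives 4.

4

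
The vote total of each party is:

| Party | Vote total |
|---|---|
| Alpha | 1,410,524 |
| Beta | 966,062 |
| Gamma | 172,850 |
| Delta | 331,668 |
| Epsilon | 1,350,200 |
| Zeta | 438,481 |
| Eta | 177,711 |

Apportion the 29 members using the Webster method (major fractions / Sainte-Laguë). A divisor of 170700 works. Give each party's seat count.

Alpha 8; Beta 6; Gamma 1; Delta 2; Epsilon 8; Zeta 3; Eta 1

With modified divisor 170700: modified quotas Alpha 8.263, Beta 5.659, Gamma 1.013, Delta 1.943, Epsilon 7.910, Zeta 2.569, Eta 1.041.
Rounding to the nearest integer: Alpha 8, Beta 6, Gamma 1, Delta 2, Epsilon 8, Zeta 3, Eta 1 (total 29).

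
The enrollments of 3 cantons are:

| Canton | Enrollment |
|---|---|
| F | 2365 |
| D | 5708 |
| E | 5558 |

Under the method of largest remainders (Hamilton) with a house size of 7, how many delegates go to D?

3

Standard divisor: 13631 ÷ 7 ≈ 1947.286.
Standard quotas: F 1.2145, D 2.9313, E 2.8542.
Lower quotas: F 1, D 2, E 2 (sum 5, leaving 2 seats).
Remainders in descending order: D 0.9313, E 0.8542, F 0.2145.
Largest remainders: D, E receive the extra seats.
D receives 3.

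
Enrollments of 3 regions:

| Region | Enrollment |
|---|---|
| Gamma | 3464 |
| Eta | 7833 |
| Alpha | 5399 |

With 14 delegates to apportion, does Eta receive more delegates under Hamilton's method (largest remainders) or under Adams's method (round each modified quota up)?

Hamilton

Hamilton: Gamma 3, Eta 7, Alpha 4.
Adams: Gamma 3, Eta 6, Alpha 5.
Eta gets 7 under Hamilton and 6 under Adams.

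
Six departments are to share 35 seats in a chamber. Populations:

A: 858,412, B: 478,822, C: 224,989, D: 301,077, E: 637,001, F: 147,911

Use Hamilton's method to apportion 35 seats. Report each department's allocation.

The standard divisor is 2648212/35 ≈ 75663.2.
Standard quotas: A 11.3452, B 6.3283, C 2.9736, D 3.9792, E 8.4189, F 1.9549.
Lower quotas: A 11, B 6, C 2, D 3, E 8, F 1 (sum 31, leaving 4 seats).
Remainders in descending order: D 0.9792, C 0.9736, F 0.9549, E 0.4189, A 0.3452, B 0.3283.
The surplus seats go to D, C, F, E.

A 11, B 6, C 3, D 4, E 9, F 2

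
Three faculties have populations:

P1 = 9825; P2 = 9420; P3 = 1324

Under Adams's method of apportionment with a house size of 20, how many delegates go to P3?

2

Standard divisor 20569/20 ≈ 1028.45; standard quotas: P1 9.553, P2 9.159, P3 1.287.
Rounding up gives 10, 10, 2 = 22 seats, so the divisor must be adjusted.
With modified divisor 1100: modified quotas P1 8.932, P2 8.564, P3 1.204.
Rounding up: P1 9, P2 9, P3 2 (total 20).
P3 receives 2.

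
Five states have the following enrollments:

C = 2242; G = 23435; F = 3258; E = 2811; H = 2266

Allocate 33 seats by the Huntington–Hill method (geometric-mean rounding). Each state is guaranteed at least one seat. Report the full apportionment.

C 2, G 23, F 3, E 3, H 2

With divisor 1020: modified quotas C 2.198, G 22.975, F 3.194, E 2.756, H 2.222.
Geometric-mean thresholds: C √(2·3)=2.449, G √(22·23)=22.494, F √(3·4)=3.464, E √(2·3)=2.449, H √(2·3)=2.449.
Each quota rounded against its threshold gives C 2, G 23, F 3, E 3, H 2 (total 33).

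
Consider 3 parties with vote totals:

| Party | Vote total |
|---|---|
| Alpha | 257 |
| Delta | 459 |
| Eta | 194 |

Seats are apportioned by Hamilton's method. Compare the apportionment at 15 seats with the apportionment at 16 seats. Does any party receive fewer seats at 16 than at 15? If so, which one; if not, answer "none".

At 15 seats: Alpha 4, Delta 8, Eta 3.
At 16 seats: Alpha 5, Delta 8, Eta 3.
No party's allocation decreased.

none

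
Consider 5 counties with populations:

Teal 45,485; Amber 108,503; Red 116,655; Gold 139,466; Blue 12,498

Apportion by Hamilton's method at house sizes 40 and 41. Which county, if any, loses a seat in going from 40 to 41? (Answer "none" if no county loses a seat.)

Teal

At 40 seats: Teal 5, Amber 10, Red 11, Gold 13, Blue 1.
At 41 seats: Teal 4, Amber 11, Red 11, Gold 14, Blue 1.
Teal drops from 5 to 4.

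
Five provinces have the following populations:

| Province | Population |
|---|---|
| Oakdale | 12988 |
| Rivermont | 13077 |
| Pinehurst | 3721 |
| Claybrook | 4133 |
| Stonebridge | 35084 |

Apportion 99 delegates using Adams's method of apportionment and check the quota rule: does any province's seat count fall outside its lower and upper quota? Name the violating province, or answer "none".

Standard quotas: Oakdale 18.634, Rivermont 18.762, Pinehurst 5.339, Claybrook 5.930, Stonebridge 50.336.
Adams allocation: Oakdale 19, Rivermont 19, Pinehurst 6, Claybrook 6, Stonebridge 49.
Stonebridge has quota 50.336 (lower 50, upper 51) but receives 49 — outside the quota interval.

Stonebridge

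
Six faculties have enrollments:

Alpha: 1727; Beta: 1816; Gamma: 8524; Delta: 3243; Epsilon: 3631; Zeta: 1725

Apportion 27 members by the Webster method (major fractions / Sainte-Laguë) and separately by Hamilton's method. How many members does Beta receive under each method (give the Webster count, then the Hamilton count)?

2 and 3

Webster: Alpha 2, Beta 2, Gamma 12, Delta 4, Epsilon 5, Zeta 2.
Hamilton: Alpha 2, Beta 3, Gamma 11, Delta 4, Epsilon 5, Zeta 2.
Beta gets 2 under Webster and 3 under Hamilton.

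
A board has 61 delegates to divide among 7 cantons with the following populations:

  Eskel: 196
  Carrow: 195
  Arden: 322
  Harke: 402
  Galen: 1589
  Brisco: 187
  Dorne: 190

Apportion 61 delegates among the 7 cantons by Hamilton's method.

Eskel 4, Carrow 4, Arden 6, Harke 8, Galen 31, Brisco 4, Dorne 4

The standard divisor is 3081/61 ≈ 50.508.
Standard quotas: Eskel 3.881, Carrow 3.861, Arden 6.375, Harke 7.959, Galen 31.460, Brisco 3.702, Dorne 3.762.
Lower quotas: Eskel 3, Carrow 3, Arden 6, Harke 7, Galen 31, Brisco 3, Dorne 3 (sum 56, leaving 5 seats).
Remainders in descending order: Harke 0.959, Eskel 0.881, Carrow 0.861, Dorne 0.762, Brisco 0.702, Galen 0.460, Arden 0.375.
The surplus seats go to Harke, Eskel, Carrow, Dorne, Brisco.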